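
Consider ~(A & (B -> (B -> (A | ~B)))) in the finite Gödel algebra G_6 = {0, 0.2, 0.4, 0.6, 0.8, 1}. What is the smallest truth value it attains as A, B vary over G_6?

0.00

The minimum is attained at A = 0.2, B = 0:
  ~B: Gödel ¬ of 0 = 1 (operand is 0)
  (A | ~B) = max(0.2, 1) = 1
  (B -> (A | ~B)): 0 ≤ 1, so result = 1
  (B -> (B -> (A | ~B))): 0 ≤ 1, so result = 1
  (A & (B -> (B -> (A | ~B)))) = min(0.2, 1) = 0.2
  ~(A & (B -> (B -> (A | ~B)))): Gödel ¬ of 0.2 = 0 (operand ≠ 0)
Checking all 36 assignments confirms none give a value below 0.00.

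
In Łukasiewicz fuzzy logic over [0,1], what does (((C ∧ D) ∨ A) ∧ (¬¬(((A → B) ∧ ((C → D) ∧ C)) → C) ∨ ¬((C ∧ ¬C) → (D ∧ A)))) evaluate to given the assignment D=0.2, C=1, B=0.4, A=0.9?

(C ∧ D) = min(1, 0.2) = 0.2
((C ∧ D) ∨ A) = max(0.2, 0.9) = 0.9
(A → B): min(1, 1 − 0.9 + 0.4) = 0.5
(C → D): min(1, 1 − 1 + 0.2) = 0.2
((C → D) ∧ C) = min(0.2, 1) = 0.2
((A → B) ∧ ((C → D) ∧ C)) = min(0.5, 0.2) = 0.2
(((A → B) ∧ ((C → D) ∧ C)) → C): min(1, 1 − 0.2 + 1) = 1
¬(((A → B) ∧ ((C → D) ∧ C)) → C): Łukasiewicz ¬ gives 1 − 1 = 0
¬¬(((A → B) ∧ ((C → D) ∧ C)) → C): Łukasiewicz ¬ gives 1 − 0 = 1
¬C: Łukasiewicz ¬ gives 1 − 1 = 0
(C ∧ ¬C) = min(1, 0) = 0
(D ∧ A) = min(0.2, 0.9) = 0.2
((C ∧ ¬C) → (D ∧ A)): min(1, 1 − 0 + 0.2) = 1
¬((C ∧ ¬C) → (D ∧ A)): Łukasiewicz ¬ gives 1 − 1 = 0
(¬¬(((A → B) ∧ ((C → D) ∧ C)) → C) ∨ ¬((C ∧ ¬C) → (D ∧ A))) = max(1, 0) = 1
(((C ∧ D) ∨ A) ∧ (¬¬(((A → B) ∧ ((C → D) ∧ C)) → C) ∨ ¬((C ∧ ¬C) → (D ∧ A)))) = min(0.9, 1) = 0.9

0.90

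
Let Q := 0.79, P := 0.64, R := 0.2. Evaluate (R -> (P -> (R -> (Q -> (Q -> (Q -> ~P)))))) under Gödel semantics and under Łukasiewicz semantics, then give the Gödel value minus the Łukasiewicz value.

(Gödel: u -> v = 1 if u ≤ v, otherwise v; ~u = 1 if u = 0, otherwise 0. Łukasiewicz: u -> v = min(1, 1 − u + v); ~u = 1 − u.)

-1.00

Gödel evaluation:
  ~P: Gödel ¬ of 0.64 = 0 (operand ≠ 0)
  (Q -> ~P): 0.79 > 0, so result = 0
  (Q -> (Q -> ~P)): 0.79 > 0, so result = 0
  (Q -> (Q -> (Q -> ~P))): 0.79 > 0, so result = 0
  (R -> (Q -> (Q -> (Q -> ~P)))): 0.2 > 0, so result = 0
  (P -> (R -> (Q -> (Q -> (Q -> ~P))))): 0.64 > 0, so result = 0
  (R -> (P -> (R -> (Q -> (Q -> (Q -> ~P)))))): 0.2 > 0, so result = 0
  Gödel value = 0
Łukasiewicz evaluation:
  ~P: Łukasiewicz ¬ gives 1 − 0.64 = 0.36
  (Q -> ~P): min(1, 1 − 0.79 + 0.36) = 0.57
  (Q -> (Q -> ~P)): min(1, 1 − 0.79 + 0.57) = 0.78
  (Q -> (Q -> (Q -> ~P))): min(1, 1 − 0.79 + 0.78) = 0.99
  (R -> (Q -> (Q -> (Q -> ~P)))): min(1, 1 − 0.2 + 0.99) = 1
  (P -> (R -> (Q -> (Q -> (Q -> ~P))))): min(1, 1 − 0.64 + 1) = 1
  (R -> (P -> (R -> (Q -> (Q -> (Q -> ~P)))))): min(1, 1 − 0.2 + 1) = 1
  Łukasiewicz value = 1
Difference: 0 − 1 = -1.00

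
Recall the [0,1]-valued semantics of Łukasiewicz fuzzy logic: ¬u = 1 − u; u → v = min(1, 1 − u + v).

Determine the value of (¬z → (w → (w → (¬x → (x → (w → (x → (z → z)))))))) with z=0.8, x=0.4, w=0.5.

¬z: Łukasiewicz ¬ gives 1 − 0.8 = 0.2
¬x: Łukasiewicz ¬ gives 1 − 0.4 = 0.6
(z → z): min(1, 1 − 0.8 + 0.8) = 1
(x → (z → z)): min(1, 1 − 0.4 + 1) = 1
(w → (x → (z → z))): min(1, 1 − 0.5 + 1) = 1
(x → (w → (x → (z → z)))): min(1, 1 − 0.4 + 1) = 1
(¬x → (x → (w → (x → (z → z))))): min(1, 1 − 0.6 + 1) = 1
(w → (¬x → (x → (w → (x → (z → z)))))): min(1, 1 − 0.5 + 1) = 1
(w → (w → (¬x → (x → (w → (x → (z → z))))))): min(1, 1 − 0.5 + 1) = 1
(¬z → (w → (w → (¬x → (x → (w → (x → (z → z)))))))): min(1, 1 − 0.2 + 1) = 1

1.00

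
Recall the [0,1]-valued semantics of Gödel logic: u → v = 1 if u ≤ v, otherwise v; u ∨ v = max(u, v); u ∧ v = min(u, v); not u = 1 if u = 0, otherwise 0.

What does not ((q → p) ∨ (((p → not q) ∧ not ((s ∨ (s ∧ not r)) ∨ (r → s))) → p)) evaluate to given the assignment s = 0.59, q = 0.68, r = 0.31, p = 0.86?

(q → p): 0.68 ≤ 0.86, so result = 1
not q: Gödel ¬ of 0.68 = 0 (operand ≠ 0)
(p → not q): 0.86 > 0, so result = 0
not r: Gödel ¬ of 0.31 = 0 (operand ≠ 0)
(s ∧ not r) = min(0.59, 0) = 0
(s ∨ (s ∧ not r)) = max(0.59, 0) = 0.59
(r → s): 0.31 ≤ 0.59, so result = 1
((s ∨ (s ∧ not r)) ∨ (r → s)) = max(0.59, 1) = 1
not ((s ∨ (s ∧ not r)) ∨ (r → s)): Gödel ¬ of 1 = 0 (operand ≠ 0)
((p → not q) ∧ not ((s ∨ (s ∧ not r)) ∨ (r → s))) = min(0, 0) = 0
(((p → not q) ∧ not ((s ∨ (s ∧ not r)) ∨ (r → s))) → p): 0 ≤ 0.86, so result = 1
((q → p) ∨ (((p → not q) ∧ not ((s ∨ (s ∧ not r)) ∨ (r → s))) → p)) = max(1, 1) = 1
not ((q → p) ∨ (((p → not q) ∧ not ((s ∨ (s ∧ not r)) ∨ (r → s))) → p)): Gödel ¬ of 1 = 0 (operand ≠ 0)

0.00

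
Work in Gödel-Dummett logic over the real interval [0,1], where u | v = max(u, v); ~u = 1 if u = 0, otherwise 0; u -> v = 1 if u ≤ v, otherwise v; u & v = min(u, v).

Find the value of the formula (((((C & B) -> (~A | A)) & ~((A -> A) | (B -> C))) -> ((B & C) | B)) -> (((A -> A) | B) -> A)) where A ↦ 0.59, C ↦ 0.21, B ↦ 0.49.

(C & B) = min(0.21, 0.49) = 0.21
~A: Gödel ¬ of 0.59 = 0 (operand ≠ 0)
(~A | A) = max(0, 0.59) = 0.59
((C & B) -> (~A | A)): 0.21 ≤ 0.59, so result = 1
(A -> A): 0.59 ≤ 0.59, so result = 1
(B -> C): 0.49 > 0.21, so result = 0.21
((A -> A) | (B -> C)) = max(1, 0.21) = 1
~((A -> A) | (B -> C)): Gödel ¬ of 1 = 0 (operand ≠ 0)
(((C & B) -> (~A | A)) & ~((A -> A) | (B -> C))) = min(1, 0) = 0
(B & C) = min(0.49, 0.21) = 0.21
((B & C) | B) = max(0.21, 0.49) = 0.49
((((C & B) -> (~A | A)) & ~((A -> A) | (B -> C))) -> ((B & C) | B)): 0 ≤ 0.49, so result = 1
(A -> A): 0.59 ≤ 0.59, so result = 1
((A -> A) | B) = max(1, 0.49) = 1
(((A -> A) | B) -> A): 1 > 0.59, so result = 0.59
(((((C & B) -> (~A | A)) & ~((A -> A) | (B -> C))) -> ((B & C) | B)) -> (((A -> A) | B) -> A)): 1 > 0.59, so result = 0.59

0.59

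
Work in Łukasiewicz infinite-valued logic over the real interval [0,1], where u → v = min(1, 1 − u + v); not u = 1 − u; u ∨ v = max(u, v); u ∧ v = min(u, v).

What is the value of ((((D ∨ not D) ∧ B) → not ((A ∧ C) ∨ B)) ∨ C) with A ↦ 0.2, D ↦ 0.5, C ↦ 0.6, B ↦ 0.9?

not D: Łukasiewicz ¬ gives 1 − 0.5 = 0.5
(D ∨ not D) = max(0.5, 0.5) = 0.5
((D ∨ not D) ∧ B) = min(0.5, 0.9) = 0.5
(A ∧ C) = min(0.2, 0.6) = 0.2
((A ∧ C) ∨ B) = max(0.2, 0.9) = 0.9
not ((A ∧ C) ∨ B): Łukasiewicz ¬ gives 1 − 0.9 = 0.1
(((D ∨ not D) ∧ B) → not ((A ∧ C) ∨ B)): min(1, 1 − 0.5 + 0.1) = 0.6
((((D ∨ not D) ∧ B) → not ((A ∧ C) ∨ B)) ∨ C) = max(0.6, 0.6) = 0.6

0.60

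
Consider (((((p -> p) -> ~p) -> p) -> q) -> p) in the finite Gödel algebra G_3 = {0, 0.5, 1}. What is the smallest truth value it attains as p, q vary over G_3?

0.00

The minimum is attained at p = 0, q = 0:
  (p -> p): 0 ≤ 0, so result = 1
  ~p: Gödel ¬ of 0 = 1 (operand is 0)
  ((p -> p) -> ~p): 1 ≤ 1, so result = 1
  (((p -> p) -> ~p) -> p): 1 > 0, so result = 0
  ((((p -> p) -> ~p) -> p) -> q): 0 ≤ 0, so result = 1
  (((((p -> p) -> ~p) -> p) -> q) -> p): 1 > 0, so result = 0
Checking all 9 assignments confirms none give a value below 0.00.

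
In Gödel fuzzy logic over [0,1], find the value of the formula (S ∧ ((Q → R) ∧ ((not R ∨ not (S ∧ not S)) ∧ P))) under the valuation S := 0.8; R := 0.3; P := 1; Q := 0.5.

0.30

(Q → R): 0.5 > 0.3, so result = 0.3
not R: Gödel ¬ of 0.3 = 0 (operand ≠ 0)
not S: Gödel ¬ of 0.8 = 0 (operand ≠ 0)
(S ∧ not S) = min(0.8, 0) = 0
not (S ∧ not S): Gödel ¬ of 0 = 1 (operand is 0)
(not R ∨ not (S ∧ not S)) = max(0, 1) = 1
((not R ∨ not (S ∧ not S)) ∧ P) = min(1, 1) = 1
((Q → R) ∧ ((not R ∨ not (S ∧ not S)) ∧ P)) = min(0.3, 1) = 0.3
(S ∧ ((Q → R) ∧ ((not R ∨ not (S ∧ not S)) ∧ P))) = min(0.8, 0.3) = 0.3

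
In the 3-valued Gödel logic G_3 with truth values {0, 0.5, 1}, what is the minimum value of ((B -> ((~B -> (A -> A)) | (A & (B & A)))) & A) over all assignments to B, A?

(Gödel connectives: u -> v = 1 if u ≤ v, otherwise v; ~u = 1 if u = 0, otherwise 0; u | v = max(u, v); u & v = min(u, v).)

The minimum is attained at B = 0, A = 0:
  ~B: Gödel ¬ of 0 = 1 (operand is 0)
  (A -> A): 0 ≤ 0, so result = 1
  (~B -> (A -> A)): 1 ≤ 1, so result = 1
  (B & A) = min(0, 0) = 0
  (A & (B & A)) = min(0, 0) = 0
  ((~B -> (A -> A)) | (A & (B & A))) = max(1, 0) = 1
  (B -> ((~B -> (A -> A)) | (A & (B & A)))): 0 ≤ 1, so result = 1
  ((B -> ((~B -> (A -> A)) | (A & (B & A)))) & A) = min(1, 0) = 0
Checking all 9 assignments confirms none give a value below 0.00.

0.00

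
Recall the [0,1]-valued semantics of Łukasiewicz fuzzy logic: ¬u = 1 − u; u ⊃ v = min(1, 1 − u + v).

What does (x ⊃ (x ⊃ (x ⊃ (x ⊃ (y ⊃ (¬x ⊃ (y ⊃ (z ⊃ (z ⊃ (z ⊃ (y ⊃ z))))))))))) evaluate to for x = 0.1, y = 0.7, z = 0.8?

1.00

¬x: Łukasiewicz ¬ gives 1 − 0.1 = 0.9
(y ⊃ z): min(1, 1 − 0.7 + 0.8) = 1
(z ⊃ (y ⊃ z)): min(1, 1 − 0.8 + 1) = 1
(z ⊃ (z ⊃ (y ⊃ z))): min(1, 1 − 0.8 + 1) = 1
(z ⊃ (z ⊃ (z ⊃ (y ⊃ z)))): min(1, 1 − 0.8 + 1) = 1
(y ⊃ (z ⊃ (z ⊃ (z ⊃ (y ⊃ z))))): min(1, 1 − 0.7 + 1) = 1
(¬x ⊃ (y ⊃ (z ⊃ (z ⊃ (z ⊃ (y ⊃ z)))))): min(1, 1 − 0.9 + 1) = 1
(y ⊃ (¬x ⊃ (y ⊃ (z ⊃ (z ⊃ (z ⊃ (y ⊃ z))))))): min(1, 1 − 0.7 + 1) = 1
(x ⊃ (y ⊃ (¬x ⊃ (y ⊃ (z ⊃ (z ⊃ (z ⊃ (y ⊃ z)))))))): min(1, 1 − 0.1 + 1) = 1
(x ⊃ (x ⊃ (y ⊃ (¬x ⊃ (y ⊃ (z ⊃ (z ⊃ (z ⊃ (y ⊃ z))))))))): min(1, 1 − 0.1 + 1) = 1
(x ⊃ (x ⊃ (x ⊃ (y ⊃ (¬x ⊃ (y ⊃ (z ⊃ (z ⊃ (z ⊃ (y ⊃ z)))))))))): min(1, 1 − 0.1 + 1) = 1
(x ⊃ (x ⊃ (x ⊃ (x ⊃ (y ⊃ (¬x ⊃ (y ⊃ (z ⊃ (z ⊃ (z ⊃ (y ⊃ z))))))))))): min(1, 1 − 0.1 + 1) = 1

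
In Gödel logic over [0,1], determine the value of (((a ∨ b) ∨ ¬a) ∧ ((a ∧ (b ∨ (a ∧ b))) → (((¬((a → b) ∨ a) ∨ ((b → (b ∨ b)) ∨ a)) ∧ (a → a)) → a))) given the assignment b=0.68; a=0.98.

(a ∨ b) = max(0.98, 0.68) = 0.98
¬a: Gödel ¬ of 0.98 = 0 (operand ≠ 0)
((a ∨ b) ∨ ¬a) = max(0.98, 0) = 0.98
(a ∧ b) = min(0.98, 0.68) = 0.68
(b ∨ (a ∧ b)) = max(0.68, 0.68) = 0.68
(a ∧ (b ∨ (a ∧ b))) = min(0.98, 0.68) = 0.68
(a → b): 0.98 > 0.68, so result = 0.68
((a → b) ∨ a) = max(0.68, 0.98) = 0.98
¬((a → b) ∨ a): Gödel ¬ of 0.98 = 0 (operand ≠ 0)
(b ∨ b) = max(0.68, 0.68) = 0.68
(b → (b ∨ b)): 0.68 ≤ 0.68, so result = 1
((b → (b ∨ b)) ∨ a) = max(1, 0.98) = 1
(¬((a → b) ∨ a) ∨ ((b → (b ∨ b)) ∨ a)) = max(0, 1) = 1
(a → a): 0.98 ≤ 0.98, so result = 1
((¬((a → b) ∨ a) ∨ ((b → (b ∨ b)) ∨ a)) ∧ (a → a)) = min(1, 1) = 1
(((¬((a → b) ∨ a) ∨ ((b → (b ∨ b)) ∨ a)) ∧ (a → a)) → a): 1 > 0.98, so result = 0.98
((a ∧ (b ∨ (a ∧ b))) → (((¬((a → b) ∨ a) ∨ ((b → (b ∨ b)) ∨ a)) ∧ (a → a)) → a)): 0.68 ≤ 0.98, so result = 1
(((a ∨ b) ∨ ¬a) ∧ ((a ∧ (b ∨ (a ∧ b))) → (((¬((a → b) ∨ a) ∨ ((b → (b ∨ b)) ∨ a)) ∧ (a → a)) → a))) = min(0.98, 1) = 0.98

0.98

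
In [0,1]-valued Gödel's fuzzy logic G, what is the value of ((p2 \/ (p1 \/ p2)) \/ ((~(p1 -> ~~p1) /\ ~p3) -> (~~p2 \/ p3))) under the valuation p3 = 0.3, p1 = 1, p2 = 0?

1.00

(p1 \/ p2) = max(1, 0) = 1
(p2 \/ (p1 \/ p2)) = max(0, 1) = 1
~p1: Gödel ¬ of 1 = 0 (operand ≠ 0)
~~p1: Gödel ¬ of 0 = 1 (operand is 0)
(p1 -> ~~p1): 1 ≤ 1, so result = 1
~(p1 -> ~~p1): Gödel ¬ of 1 = 0 (operand ≠ 0)
~p3: Gödel ¬ of 0.3 = 0 (operand ≠ 0)
(~(p1 -> ~~p1) /\ ~p3) = min(0, 0) = 0
~p2: Gödel ¬ of 0 = 1 (operand is 0)
~~p2: Gödel ¬ of 1 = 0 (operand ≠ 0)
(~~p2 \/ p3) = max(0, 0.3) = 0.3
((~(p1 -> ~~p1) /\ ~p3) -> (~~p2 \/ p3)): 0 ≤ 0.3, so result = 1
((p2 \/ (p1 \/ p2)) \/ ((~(p1 -> ~~p1) /\ ~p3) -> (~~p2 \/ p3))) = max(1, 1) = 1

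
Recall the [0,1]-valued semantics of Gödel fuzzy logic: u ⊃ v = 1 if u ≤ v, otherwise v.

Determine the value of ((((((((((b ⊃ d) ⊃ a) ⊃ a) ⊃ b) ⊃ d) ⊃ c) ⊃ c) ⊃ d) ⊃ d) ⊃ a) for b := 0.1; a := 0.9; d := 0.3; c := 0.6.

(b ⊃ d): 0.1 ≤ 0.3, so result = 1
((b ⊃ d) ⊃ a): 1 > 0.9, so result = 0.9
(((b ⊃ d) ⊃ a) ⊃ a): 0.9 ≤ 0.9, so result = 1
((((b ⊃ d) ⊃ a) ⊃ a) ⊃ b): 1 > 0.1, so result = 0.1
(((((b ⊃ d) ⊃ a) ⊃ a) ⊃ b) ⊃ d): 0.1 ≤ 0.3, so result = 1
((((((b ⊃ d) ⊃ a) ⊃ a) ⊃ b) ⊃ d) ⊃ c): 1 > 0.6, so result = 0.6
(((((((b ⊃ d) ⊃ a) ⊃ a) ⊃ b) ⊃ d) ⊃ c) ⊃ c): 0.6 ≤ 0.6, so result = 1
((((((((b ⊃ d) ⊃ a) ⊃ a) ⊃ b) ⊃ d) ⊃ c) ⊃ c) ⊃ d): 1 > 0.3, so result = 0.3
(((((((((b ⊃ d) ⊃ a) ⊃ a) ⊃ b) ⊃ d) ⊃ c) ⊃ c) ⊃ d) ⊃ d): 0.3 ≤ 0.3, so result = 1
((((((((((b ⊃ d) ⊃ a) ⊃ a) ⊃ b) ⊃ d) ⊃ c) ⊃ c) ⊃ d) ⊃ d) ⊃ a): 1 > 0.9, so result = 0.9

0.90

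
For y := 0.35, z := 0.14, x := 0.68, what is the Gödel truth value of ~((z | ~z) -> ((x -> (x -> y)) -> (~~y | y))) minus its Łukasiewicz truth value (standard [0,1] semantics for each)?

-0.50

Gödel evaluation:
  ~z: Gödel ¬ of 0.14 = 0 (operand ≠ 0)
  (z | ~z) = max(0.14, 0) = 0.14
  (x -> y): 0.68 > 0.35, so result = 0.35
  (x -> (x -> y)): 0.68 > 0.35, so result = 0.35
  ~y: Gödel ¬ of 0.35 = 0 (operand ≠ 0)
  ~~y: Gödel ¬ of 0 = 1 (operand is 0)
  (~~y | y) = max(1, 0.35) = 1
  ((x -> (x -> y)) -> (~~y | y)): 0.35 ≤ 1, so result = 1
  ((z | ~z) -> ((x -> (x -> y)) -> (~~y | y))): 0.14 ≤ 1, so result = 1
  ~((z | ~z) -> ((x -> (x -> y)) -> (~~y | y))): Gödel ¬ of 1 = 0 (operand ≠ 0)
  Gödel value = 0
Łukasiewicz evaluation:
  ~z: Łukasiewicz ¬ gives 1 − 0.14 = 0.86
  (z | ~z) = max(0.14, 0.86) = 0.86
  (x -> y): min(1, 1 − 0.68 + 0.35) = 0.67
  (x -> (x -> y)): min(1, 1 − 0.68 + 0.67) = 0.99
  ~y: Łukasiewicz ¬ gives 1 − 0.35 = 0.65
  ~~y: Łukasiewicz ¬ gives 1 − 0.65 = 0.35
  (~~y | y) = max(0.35, 0.35) = 0.35
  ((x -> (x -> y)) -> (~~y | y)): min(1, 1 − 0.99 + 0.35) = 0.36
  ((z | ~z) -> ((x -> (x -> y)) -> (~~y | y))): min(1, 1 − 0.86 + 0.36) = 0.5
  ~((z | ~z) -> ((x -> (x -> y)) -> (~~y | y))): Łukasiewicz ¬ gives 1 − 0.5 = 0.5
  Łukasiewicz value = 0.5
Difference: 0 − 0.5 = -0.50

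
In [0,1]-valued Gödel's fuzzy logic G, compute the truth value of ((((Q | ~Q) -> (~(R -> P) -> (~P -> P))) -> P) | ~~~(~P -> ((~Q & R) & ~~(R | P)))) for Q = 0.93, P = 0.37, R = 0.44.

0.37

~Q: Gödel ¬ of 0.93 = 0 (operand ≠ 0)
(Q | ~Q) = max(0.93, 0) = 0.93
(R -> P): 0.44 > 0.37, so result = 0.37
~(R -> P): Gödel ¬ of 0.37 = 0 (operand ≠ 0)
~P: Gödel ¬ of 0.37 = 0 (operand ≠ 0)
(~P -> P): 0 ≤ 0.37, so result = 1
(~(R -> P) -> (~P -> P)): 0 ≤ 1, so result = 1
((Q | ~Q) -> (~(R -> P) -> (~P -> P))): 0.93 ≤ 1, so result = 1
(((Q | ~Q) -> (~(R -> P) -> (~P -> P))) -> P): 1 > 0.37, so result = 0.37
~P: Gödel ¬ of 0.37 = 0 (operand ≠ 0)
~Q: Gödel ¬ of 0.93 = 0 (operand ≠ 0)
(~Q & R) = min(0, 0.44) = 0
(R | P) = max(0.44, 0.37) = 0.44
~(R | P): Gödel ¬ of 0.44 = 0 (operand ≠ 0)
~~(R | P): Gödel ¬ of 0 = 1 (operand is 0)
((~Q & R) & ~~(R | P)) = min(0, 1) = 0
(~P -> ((~Q & R) & ~~(R | P))): 0 ≤ 0, so result = 1
~(~P -> ((~Q & R) & ~~(R | P))): Gödel ¬ of 1 = 0 (operand ≠ 0)
~~(~P -> ((~Q & R) & ~~(R | P))): Gödel ¬ of 0 = 1 (operand is 0)
~~~(~P -> ((~Q & R) & ~~(R | P))): Gödel ¬ of 1 = 0 (operand ≠ 0)
((((Q | ~Q) -> (~(R -> P) -> (~P -> P))) -> P) | ~~~(~P -> ((~Q & R) & ~~(R | P)))) = max(0.37, 0) = 0.37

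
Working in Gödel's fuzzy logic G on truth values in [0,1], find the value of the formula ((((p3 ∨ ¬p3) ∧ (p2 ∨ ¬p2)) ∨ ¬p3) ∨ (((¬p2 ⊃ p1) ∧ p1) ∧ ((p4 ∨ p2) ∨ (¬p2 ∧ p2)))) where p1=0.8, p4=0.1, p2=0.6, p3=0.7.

¬p3: Gödel ¬ of 0.7 = 0 (operand ≠ 0)
(p3 ∨ ¬p3) = max(0.7, 0) = 0.7
¬p2: Gödel ¬ of 0.6 = 0 (operand ≠ 0)
(p2 ∨ ¬p2) = max(0.6, 0) = 0.6
((p3 ∨ ¬p3) ∧ (p2 ∨ ¬p2)) = min(0.7, 0.6) = 0.6
¬p3: Gödel ¬ of 0.7 = 0 (operand ≠ 0)
(((p3 ∨ ¬p3) ∧ (p2 ∨ ¬p2)) ∨ ¬p3) = max(0.6, 0) = 0.6
¬p2: Gödel ¬ of 0.6 = 0 (operand ≠ 0)
(¬p2 ⊃ p1): 0 ≤ 0.8, so result = 1
((¬p2 ⊃ p1) ∧ p1) = min(1, 0.8) = 0.8
(p4 ∨ p2) = max(0.1, 0.6) = 0.6
¬p2: Gödel ¬ of 0.6 = 0 (operand ≠ 0)
(¬p2 ∧ p2) = min(0, 0.6) = 0
((p4 ∨ p2) ∨ (¬p2 ∧ p2)) = max(0.6, 0) = 0.6
(((¬p2 ⊃ p1) ∧ p1) ∧ ((p4 ∨ p2) ∨ (¬p2 ∧ p2))) = min(0.8, 0.6) = 0.6
((((p3 ∨ ¬p3) ∧ (p2 ∨ ¬p2)) ∨ ¬p3) ∨ (((¬p2 ⊃ p1) ∧ p1) ∧ ((p4 ∨ p2) ∨ (¬p2 ∧ p2)))) = max(0.6, 0.6) = 0.6

0.60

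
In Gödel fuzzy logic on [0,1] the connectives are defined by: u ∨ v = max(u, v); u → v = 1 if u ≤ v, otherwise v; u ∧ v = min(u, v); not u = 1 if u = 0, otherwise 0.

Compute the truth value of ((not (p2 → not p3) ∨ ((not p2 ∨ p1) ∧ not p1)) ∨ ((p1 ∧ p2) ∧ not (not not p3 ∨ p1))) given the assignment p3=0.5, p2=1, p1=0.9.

1.00

not p3: Gödel ¬ of 0.5 = 0 (operand ≠ 0)
(p2 → not p3): 1 > 0, so result = 0
not (p2 → not p3): Gödel ¬ of 0 = 1 (operand is 0)
not p2: Gödel ¬ of 1 = 0 (operand ≠ 0)
(not p2 ∨ p1) = max(0, 0.9) = 0.9
not p1: Gödel ¬ of 0.9 = 0 (operand ≠ 0)
((not p2 ∨ p1) ∧ not p1) = min(0.9, 0) = 0
(not (p2 → not p3) ∨ ((not p2 ∨ p1) ∧ not p1)) = max(1, 0) = 1
(p1 ∧ p2) = min(0.9, 1) = 0.9
not p3: Gödel ¬ of 0.5 = 0 (operand ≠ 0)
not not p3: Gödel ¬ of 0 = 1 (operand is 0)
(not not p3 ∨ p1) = max(1, 0.9) = 1
not (not not p3 ∨ p1): Gödel ¬ of 1 = 0 (operand ≠ 0)
((p1 ∧ p2) ∧ not (not not p3 ∨ p1)) = min(0.9, 0) = 0
((not (p2 → not p3) ∨ ((not p2 ∨ p1) ∧ not p1)) ∨ ((p1 ∧ p2) ∧ not (not not p3 ∨ p1))) = max(1, 0) = 1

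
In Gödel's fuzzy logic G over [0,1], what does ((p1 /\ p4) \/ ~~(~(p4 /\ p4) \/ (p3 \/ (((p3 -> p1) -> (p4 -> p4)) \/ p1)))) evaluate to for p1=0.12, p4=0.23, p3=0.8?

1.00

(p1 /\ p4) = min(0.12, 0.23) = 0.12
(p4 /\ p4) = min(0.23, 0.23) = 0.23
~(p4 /\ p4): Gödel ¬ of 0.23 = 0 (operand ≠ 0)
(p3 -> p1): 0.8 > 0.12, so result = 0.12
(p4 -> p4): 0.23 ≤ 0.23, so result = 1
((p3 -> p1) -> (p4 -> p4)): 0.12 ≤ 1, so result = 1
(((p3 -> p1) -> (p4 -> p4)) \/ p1) = max(1, 0.12) = 1
(p3 \/ (((p3 -> p1) -> (p4 -> p4)) \/ p1)) = max(0.8, 1) = 1
(~(p4 /\ p4) \/ (p3 \/ (((p3 -> p1) -> (p4 -> p4)) \/ p1))) = max(0, 1) = 1
~(~(p4 /\ p4) \/ (p3 \/ (((p3 -> p1) -> (p4 -> p4)) \/ p1))): Gödel ¬ of 1 = 0 (operand ≠ 0)
~~(~(p4 /\ p4) \/ (p3 \/ (((p3 -> p1) -> (p4 -> p4)) \/ p1))): Gödel ¬ of 0 = 1 (operand is 0)
((p1 /\ p4) \/ ~~(~(p4 /\ p4) \/ (p3 \/ (((p3 -> p1) -> (p4 -> p4)) \/ p1)))) = max(0.12, 1) = 1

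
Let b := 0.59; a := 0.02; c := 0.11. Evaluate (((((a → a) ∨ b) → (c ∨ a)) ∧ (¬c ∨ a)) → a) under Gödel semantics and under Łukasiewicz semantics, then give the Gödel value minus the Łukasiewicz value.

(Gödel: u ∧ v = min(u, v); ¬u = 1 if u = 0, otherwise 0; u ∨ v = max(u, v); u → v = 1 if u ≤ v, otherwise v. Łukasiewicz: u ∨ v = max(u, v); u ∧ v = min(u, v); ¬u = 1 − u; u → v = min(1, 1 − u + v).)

0.09

Gödel evaluation:
  (a → a): 0.02 ≤ 0.02, so result = 1
  ((a → a) ∨ b) = max(1, 0.59) = 1
  (c ∨ a) = max(0.11, 0.02) = 0.11
  (((a → a) ∨ b) → (c ∨ a)): 1 > 0.11, so result = 0.11
  ¬c: Gödel ¬ of 0.11 = 0 (operand ≠ 0)
  (¬c ∨ a) = max(0, 0.02) = 0.02
  ((((a → a) ∨ b) → (c ∨ a)) ∧ (¬c ∨ a)) = min(0.11, 0.02) = 0.02
  (((((a → a) ∨ b) → (c ∨ a)) ∧ (¬c ∨ a)) → a): 0.02 ≤ 0.02, so result = 1
  Gödel value = 1
Łukasiewicz evaluation:
  (a → a): min(1, 1 − 0.02 + 0.02) = 1
  ((a → a) ∨ b) = max(1, 0.59) = 1
  (c ∨ a) = max(0.11, 0.02) = 0.11
  (((a → a) ∨ b) → (c ∨ a)): min(1, 1 − 1 + 0.11) = 0.11
  ¬c: Łukasiewicz ¬ gives 1 − 0.11 = 0.89
  (¬c ∨ a) = max(0.89, 0.02) = 0.89
  ((((a → a) ∨ b) → (c ∨ a)) ∧ (¬c ∨ a)) = min(0.11, 0.89) = 0.11
  (((((a → a) ∨ b) → (c ∨ a)) ∧ (¬c ∨ a)) → a): min(1, 1 − 0.11 + 0.02) = 0.91
  Łukasiewicz value = 0.91
Difference: 1 − 0.91 = 0.09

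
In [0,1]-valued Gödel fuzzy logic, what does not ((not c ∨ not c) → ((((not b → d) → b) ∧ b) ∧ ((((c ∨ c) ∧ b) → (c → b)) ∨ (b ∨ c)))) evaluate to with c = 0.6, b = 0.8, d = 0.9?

0.00

not c: Gödel ¬ of 0.6 = 0 (operand ≠ 0)
not c: Gödel ¬ of 0.6 = 0 (operand ≠ 0)
(not c ∨ not c) = max(0, 0) = 0
not b: Gödel ¬ of 0.8 = 0 (operand ≠ 0)
(not b → d): 0 ≤ 0.9, so result = 1
((not b → d) → b): 1 > 0.8, so result = 0.8
(((not b → d) → b) ∧ b) = min(0.8, 0.8) = 0.8
(c ∨ c) = max(0.6, 0.6) = 0.6
((c ∨ c) ∧ b) = min(0.6, 0.8) = 0.6
(c → b): 0.6 ≤ 0.8, so result = 1
(((c ∨ c) ∧ b) → (c → b)): 0.6 ≤ 1, so result = 1
(b ∨ c) = max(0.8, 0.6) = 0.8
((((c ∨ c) ∧ b) → (c → b)) ∨ (b ∨ c)) = max(1, 0.8) = 1
((((not b → d) → b) ∧ b) ∧ ((((c ∨ c) ∧ b) → (c → b)) ∨ (b ∨ c))) = min(0.8, 1) = 0.8
((not c ∨ not c) → ((((not b → d) → b) ∧ b) ∧ ((((c ∨ c) ∧ b) → (c → b)) ∨ (b ∨ c)))): 0 ≤ 0.8, so result = 1
not ((not c ∨ not c) → ((((not b → d) → b) ∧ b) ∧ ((((c ∨ c) ∧ b) → (c → b)) ∨ (b ∨ c)))): Gödel ¬ of 1 = 0 (operand ≠ 0)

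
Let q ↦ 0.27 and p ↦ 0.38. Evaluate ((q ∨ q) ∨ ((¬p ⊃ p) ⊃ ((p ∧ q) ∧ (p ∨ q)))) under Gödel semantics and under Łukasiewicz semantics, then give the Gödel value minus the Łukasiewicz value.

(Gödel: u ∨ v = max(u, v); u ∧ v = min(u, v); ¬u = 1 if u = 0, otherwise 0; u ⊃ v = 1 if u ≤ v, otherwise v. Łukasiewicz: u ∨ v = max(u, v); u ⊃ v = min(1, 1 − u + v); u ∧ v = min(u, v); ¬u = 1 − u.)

-0.24

Gödel evaluation:
  (q ∨ q) = max(0.27, 0.27) = 0.27
  ¬p: Gödel ¬ of 0.38 = 0 (operand ≠ 0)
  (¬p ⊃ p): 0 ≤ 0.38, so result = 1
  (p ∧ q) = min(0.38, 0.27) = 0.27
  (p ∨ q) = max(0.38, 0.27) = 0.38
  ((p ∧ q) ∧ (p ∨ q)) = min(0.27, 0.38) = 0.27
  ((¬p ⊃ p) ⊃ ((p ∧ q) ∧ (p ∨ q))): 1 > 0.27, so result = 0.27
  ((q ∨ q) ∨ ((¬p ⊃ p) ⊃ ((p ∧ q) ∧ (p ∨ q)))) = max(0.27, 0.27) = 0.27
  Gödel value = 0.27
Łukasiewicz evaluation:
  (q ∨ q) = max(0.27, 0.27) = 0.27
  ¬p: Łukasiewicz ¬ gives 1 − 0.38 = 0.62
  (¬p ⊃ p): min(1, 1 − 0.62 + 0.38) = 0.76
  (p ∧ q) = min(0.38, 0.27) = 0.27
  (p ∨ q) = max(0.38, 0.27) = 0.38
  ((p ∧ q) ∧ (p ∨ q)) = min(0.27, 0.38) = 0.27
  ((¬p ⊃ p) ⊃ ((p ∧ q) ∧ (p ∨ q))): min(1, 1 − 0.76 + 0.27) = 0.51
  ((q ∨ q) ∨ ((¬p ⊃ p) ⊃ ((p ∧ q) ∧ (p ∨ q)))) = max(0.27, 0.51) = 0.51
  Łukasiewicz value = 0.51
Difference: 0.27 − 0.51 = -0.24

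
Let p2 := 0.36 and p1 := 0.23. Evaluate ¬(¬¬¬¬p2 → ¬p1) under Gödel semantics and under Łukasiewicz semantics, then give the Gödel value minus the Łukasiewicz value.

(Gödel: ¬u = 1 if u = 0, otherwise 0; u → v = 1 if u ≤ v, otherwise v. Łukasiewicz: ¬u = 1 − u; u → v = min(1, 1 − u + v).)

Gödel evaluation:
  ¬p2: Gödel ¬ of 0.36 = 0 (operand ≠ 0)
  ¬¬p2: Gödel ¬ of 0 = 1 (operand is 0)
  ¬¬¬p2: Gödel ¬ of 1 = 0 (operand ≠ 0)
  ¬¬¬¬p2: Gödel ¬ of 0 = 1 (operand is 0)
  ¬p1: Gödel ¬ of 0.23 = 0 (operand ≠ 0)
  (¬¬¬¬p2 → ¬p1): 1 > 0, so result = 0
  ¬(¬¬¬¬p2 → ¬p1): Gödel ¬ of 0 = 1 (operand is 0)
  Gödel value = 1
Łukasiewicz evaluation:
  ¬p2: Łukasiewicz ¬ gives 1 − 0.36 = 0.64
  ¬¬p2: Łukasiewicz ¬ gives 1 − 0.64 = 0.36
  ¬¬¬p2: Łukasiewicz ¬ gives 1 − 0.36 = 0.64
  ¬¬¬¬p2: Łukasiewicz ¬ gives 1 − 0.64 = 0.36
  ¬p1: Łukasiewicz ¬ gives 1 − 0.23 = 0.77
  (¬¬¬¬p2 → ¬p1): min(1, 1 − 0.36 + 0.77) = 1
  ¬(¬¬¬¬p2 → ¬p1): Łukasiewicz ¬ gives 1 − 1 = 0
  Łukasiewicz value = 0
Difference: 1 − 0 = 1.00

1.00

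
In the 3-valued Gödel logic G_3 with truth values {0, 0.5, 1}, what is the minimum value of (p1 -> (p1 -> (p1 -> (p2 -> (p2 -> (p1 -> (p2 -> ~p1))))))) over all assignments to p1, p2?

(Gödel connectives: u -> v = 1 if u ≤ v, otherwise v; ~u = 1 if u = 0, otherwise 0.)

The minimum is attained at p1 = 0.5, p2 = 0.5:
  ~p1: Gödel ¬ of 0.5 = 0 (operand ≠ 0)
  (p2 -> ~p1): 0.5 > 0, so result = 0
  (p1 -> (p2 -> ~p1)): 0.5 > 0, so result = 0
  (p2 -> (p1 -> (p2 -> ~p1))): 0.5 > 0, so result = 0
  (p2 -> (p2 -> (p1 -> (p2 -> ~p1)))): 0.5 > 0, so result = 0
  (p1 -> (p2 -> (p2 -> (p1 -> (p2 -> ~p1))))): 0.5 > 0, so result = 0
  (p1 -> (p1 -> (p2 -> (p2 -> (p1 -> (p2 -> ~p1)))))): 0.5 > 0, so result = 0
  (p1 -> (p1 -> (p1 -> (p2 -> (p2 -> (p1 -> (p2 -> ~p1))))))): 0.5 > 0, so result = 0
Checking all 9 assignments confirms none give a value below 0.00.

0.00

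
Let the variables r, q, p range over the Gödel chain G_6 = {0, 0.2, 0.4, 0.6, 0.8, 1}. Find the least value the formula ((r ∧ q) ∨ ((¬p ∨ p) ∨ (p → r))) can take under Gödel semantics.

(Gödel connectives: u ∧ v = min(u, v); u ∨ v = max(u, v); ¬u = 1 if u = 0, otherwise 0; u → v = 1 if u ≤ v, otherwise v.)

0.20

The minimum is attained at r = 0, q = 0, p = 0.2:
  (r ∧ q) = min(0, 0) = 0
  ¬p: Gödel ¬ of 0.2 = 0 (operand ≠ 0)
  (¬p ∨ p) = max(0, 0.2) = 0.2
  (p → r): 0.2 > 0, so result = 0
  ((¬p ∨ p) ∨ (p → r)) = max(0.2, 0) = 0.2
  ((r ∧ q) ∨ ((¬p ∨ p) ∨ (p → r))) = max(0, 0.2) = 0.2
Checking all 216 assignments confirms none give a value below 0.20.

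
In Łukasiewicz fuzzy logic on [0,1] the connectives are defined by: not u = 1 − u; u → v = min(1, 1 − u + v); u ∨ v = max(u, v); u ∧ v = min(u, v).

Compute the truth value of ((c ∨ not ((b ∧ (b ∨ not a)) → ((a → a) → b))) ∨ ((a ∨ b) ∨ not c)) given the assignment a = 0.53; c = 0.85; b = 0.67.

not a: Łukasiewicz ¬ gives 1 − 0.53 = 0.47
(b ∨ not a) = max(0.67, 0.47) = 0.67
(b ∧ (b ∨ not a)) = min(0.67, 0.67) = 0.67
(a → a): min(1, 1 − 0.53 + 0.53) = 1
((a → a) → b): min(1, 1 − 1 + 0.67) = 0.67
((b ∧ (b ∨ not a)) → ((a → a) → b)): min(1, 1 − 0.67 + 0.67) = 1
not ((b ∧ (b ∨ not a)) → ((a → a) → b)): Łukasiewicz ¬ gives 1 − 1 = 0
(c ∨ not ((b ∧ (b ∨ not a)) → ((a → a) → b))) = max(0.85, 0) = 0.85
(a ∨ b) = max(0.53, 0.67) = 0.67
not c: Łukasiewicz ¬ gives 1 − 0.85 = 0.15
((a ∨ b) ∨ not c) = max(0.67, 0.15) = 0.67
((c ∨ not ((b ∧ (b ∨ not a)) → ((a → a) → b))) ∨ ((a ∨ b) ∨ not c)) = max(0.85, 0.67) = 0.85

0.85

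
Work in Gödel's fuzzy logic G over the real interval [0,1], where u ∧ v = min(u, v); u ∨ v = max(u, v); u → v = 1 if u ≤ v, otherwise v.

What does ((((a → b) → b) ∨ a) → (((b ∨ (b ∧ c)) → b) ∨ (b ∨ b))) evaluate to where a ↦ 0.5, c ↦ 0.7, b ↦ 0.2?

1.00

(a → b): 0.5 > 0.2, so result = 0.2
((a → b) → b): 0.2 ≤ 0.2, so result = 1
(((a → b) → b) ∨ a) = max(1, 0.5) = 1
(b ∧ c) = min(0.2, 0.7) = 0.2
(b ∨ (b ∧ c)) = max(0.2, 0.2) = 0.2
((b ∨ (b ∧ c)) → b): 0.2 ≤ 0.2, so result = 1
(b ∨ b) = max(0.2, 0.2) = 0.2
(((b ∨ (b ∧ c)) → b) ∨ (b ∨ b)) = max(1, 0.2) = 1
((((a → b) → b) ∨ a) → (((b ∨ (b ∧ c)) → b) ∨ (b ∨ b))): 1 ≤ 1, so result = 1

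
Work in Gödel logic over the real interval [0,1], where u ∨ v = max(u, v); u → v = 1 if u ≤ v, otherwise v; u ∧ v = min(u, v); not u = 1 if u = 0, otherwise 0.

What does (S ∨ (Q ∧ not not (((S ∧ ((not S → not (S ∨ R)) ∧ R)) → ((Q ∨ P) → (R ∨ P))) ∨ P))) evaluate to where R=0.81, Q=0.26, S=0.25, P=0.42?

not S: Gödel ¬ of 0.25 = 0 (operand ≠ 0)
(S ∨ R) = max(0.25, 0.81) = 0.81
not (S ∨ R): Gödel ¬ of 0.81 = 0 (operand ≠ 0)
(not S → not (S ∨ R)): 0 ≤ 0, so result = 1
((not S → not (S ∨ R)) ∧ R) = min(1, 0.81) = 0.81
(S ∧ ((not S → not (S ∨ R)) ∧ R)) = min(0.25, 0.81) = 0.25
(Q ∨ P) = max(0.26, 0.42) = 0.42
(R ∨ P) = max(0.81, 0.42) = 0.81
((Q ∨ P) → (R ∨ P)): 0.42 ≤ 0.81, so result = 1
((S ∧ ((not S → not (S ∨ R)) ∧ R)) → ((Q ∨ P) → (R ∨ P))): 0.25 ≤ 1, so result = 1
(((S ∧ ((not S → not (S ∨ R)) ∧ R)) → ((Q ∨ P) → (R ∨ P))) ∨ P) = max(1, 0.42) = 1
not (((S ∧ ((not S → not (S ∨ R)) ∧ R)) → ((Q ∨ P) → (R ∨ P))) ∨ P): Gödel ¬ of 1 = 0 (operand ≠ 0)
not not (((S ∧ ((not S → not (S ∨ R)) ∧ R)) → ((Q ∨ P) → (R ∨ P))) ∨ P): Gödel ¬ of 0 = 1 (operand is 0)
(Q ∧ not not (((S ∧ ((not S → not (S ∨ R)) ∧ R)) → ((Q ∨ P) → (R ∨ P))) ∨ P)) = min(0.26, 1) = 0.26
(S ∨ (Q ∧ not not (((S ∧ ((not S → not (S ∨ R)) ∧ R)) → ((Q ∨ P) → (R ∨ P))) ∨ P))) = max(0.25, 0.26) = 0.26

0.26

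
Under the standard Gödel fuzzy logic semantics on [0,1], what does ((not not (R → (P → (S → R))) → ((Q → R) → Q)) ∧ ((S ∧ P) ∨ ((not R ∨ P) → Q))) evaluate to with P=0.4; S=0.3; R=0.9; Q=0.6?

(S → R): 0.3 ≤ 0.9, so result = 1
(P → (S → R)): 0.4 ≤ 1, so result = 1
(R → (P → (S → R))): 0.9 ≤ 1, so result = 1
not (R → (P → (S → R))): Gödel ¬ of 1 = 0 (operand ≠ 0)
not not (R → (P → (S → R))): Gödel ¬ of 0 = 1 (operand is 0)
(Q → R): 0.6 ≤ 0.9, so result = 1
((Q → R) → Q): 1 > 0.6, so result = 0.6
(not not (R → (P → (S → R))) → ((Q → R) → Q)): 1 > 0.6, so result = 0.6
(S ∧ P) = min(0.3, 0.4) = 0.3
not R: Gödel ¬ of 0.9 = 0 (operand ≠ 0)
(not R ∨ P) = max(0, 0.4) = 0.4
((not R ∨ P) → Q): 0.4 ≤ 0.6, so result = 1
((S ∧ P) ∨ ((not R ∨ P) → Q)) = max(0.3, 1) = 1
((not not (R → (P → (S → R))) → ((Q → R) → Q)) ∧ ((S ∧ P) ∨ ((not R ∨ P) → Q))) = min(0.6, 1) = 0.6

0.60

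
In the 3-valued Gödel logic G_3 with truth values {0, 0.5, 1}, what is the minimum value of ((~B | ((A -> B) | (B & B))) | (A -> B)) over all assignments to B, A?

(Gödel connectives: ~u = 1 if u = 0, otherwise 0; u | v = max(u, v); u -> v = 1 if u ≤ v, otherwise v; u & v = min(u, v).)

0.50

The minimum is attained at B = 0.5, A = 1:
  ~B: Gödel ¬ of 0.5 = 0 (operand ≠ 0)
  (A -> B): 1 > 0.5, so result = 0.5
  (B & B) = min(0.5, 0.5) = 0.5
  ((A -> B) | (B & B)) = max(0.5, 0.5) = 0.5
  (~B | ((A -> B) | (B & B))) = max(0, 0.5) = 0.5
  (A -> B): 1 > 0.5, so result = 0.5
  ((~B | ((A -> B) | (B & B))) | (A -> B)) = max(0.5, 0.5) = 0.5
Checking all 9 assignments confirms none give a value below 0.50.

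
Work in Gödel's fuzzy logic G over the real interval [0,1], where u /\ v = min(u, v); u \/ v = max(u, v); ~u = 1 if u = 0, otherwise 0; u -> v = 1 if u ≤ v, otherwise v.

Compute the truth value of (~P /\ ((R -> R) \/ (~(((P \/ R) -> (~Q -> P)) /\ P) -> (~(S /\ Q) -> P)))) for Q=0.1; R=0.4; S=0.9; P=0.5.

0.00

~P: Gödel ¬ of 0.5 = 0 (operand ≠ 0)
(R -> R): 0.4 ≤ 0.4, so result = 1
(P \/ R) = max(0.5, 0.4) = 0.5
~Q: Gödel ¬ of 0.1 = 0 (operand ≠ 0)
(~Q -> P): 0 ≤ 0.5, so result = 1
((P \/ R) -> (~Q -> P)): 0.5 ≤ 1, so result = 1
(((P \/ R) -> (~Q -> P)) /\ P) = min(1, 0.5) = 0.5
~(((P \/ R) -> (~Q -> P)) /\ P): Gödel ¬ of 0.5 = 0 (operand ≠ 0)
(S /\ Q) = min(0.9, 0.1) = 0.1
~(S /\ Q): Gödel ¬ of 0.1 = 0 (operand ≠ 0)
(~(S /\ Q) -> P): 0 ≤ 0.5, so result = 1
(~(((P \/ R) -> (~Q -> P)) /\ P) -> (~(S /\ Q) -> P)): 0 ≤ 1, so result = 1
((R -> R) \/ (~(((P \/ R) -> (~Q -> P)) /\ P) -> (~(S /\ Q) -> P))) = max(1, 1) = 1
(~P /\ ((R -> R) \/ (~(((P \/ R) -> (~Q -> P)) /\ P) -> (~(S /\ Q) -> P)))) = min(0, 1) = 0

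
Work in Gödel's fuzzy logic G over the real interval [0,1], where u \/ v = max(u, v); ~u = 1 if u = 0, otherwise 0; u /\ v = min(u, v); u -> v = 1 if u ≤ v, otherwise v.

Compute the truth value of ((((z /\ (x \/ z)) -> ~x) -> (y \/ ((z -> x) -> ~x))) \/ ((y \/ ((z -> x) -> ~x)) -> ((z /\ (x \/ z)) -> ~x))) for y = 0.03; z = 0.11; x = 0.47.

(x \/ z) = max(0.47, 0.11) = 0.47
(z /\ (x \/ z)) = min(0.11, 0.47) = 0.11
~x: Gödel ¬ of 0.47 = 0 (operand ≠ 0)
((z /\ (x \/ z)) -> ~x): 0.11 > 0, so result = 0
(z -> x): 0.11 ≤ 0.47, so result = 1
~x: Gödel ¬ of 0.47 = 0 (operand ≠ 0)
((z -> x) -> ~x): 1 > 0, so result = 0
(y \/ ((z -> x) -> ~x)) = max(0.03, 0) = 0.03
(((z /\ (x \/ z)) -> ~x) -> (y \/ ((z -> x) -> ~x))): 0 ≤ 0.03, so result = 1
(z -> x): 0.11 ≤ 0.47, so result = 1
~x: Gödel ¬ of 0.47 = 0 (operand ≠ 0)
((z -> x) -> ~x): 1 > 0, so result = 0
(y \/ ((z -> x) -> ~x)) = max(0.03, 0) = 0.03
(x \/ z) = max(0.47, 0.11) = 0.47
(z /\ (x \/ z)) = min(0.11, 0.47) = 0.11
~x: Gödel ¬ of 0.47 = 0 (operand ≠ 0)
((z /\ (x \/ z)) -> ~x): 0.11 > 0, so result = 0
((y \/ ((z -> x) -> ~x)) -> ((z /\ (x \/ z)) -> ~x)): 0.03 > 0, so result = 0
((((z /\ (x \/ z)) -> ~x) -> (y \/ ((z -> x) -> ~x))) \/ ((y \/ ((z -> x) -> ~x)) -> ((z /\ (x \/ z)) -> ~x))) = max(1, 0) = 1

1.00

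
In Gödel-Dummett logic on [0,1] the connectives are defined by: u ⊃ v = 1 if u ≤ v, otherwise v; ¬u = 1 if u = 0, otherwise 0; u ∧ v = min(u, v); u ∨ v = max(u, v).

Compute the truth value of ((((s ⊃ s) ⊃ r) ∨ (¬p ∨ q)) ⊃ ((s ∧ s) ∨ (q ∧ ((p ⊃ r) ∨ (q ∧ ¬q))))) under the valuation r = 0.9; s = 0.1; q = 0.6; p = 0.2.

(s ⊃ s): 0.1 ≤ 0.1, so result = 1
((s ⊃ s) ⊃ r): 1 > 0.9, so result = 0.9
¬p: Gödel ¬ of 0.2 = 0 (operand ≠ 0)
(¬p ∨ q) = max(0, 0.6) = 0.6
(((s ⊃ s) ⊃ r) ∨ (¬p ∨ q)) = max(0.9, 0.6) = 0.9
(s ∧ s) = min(0.1, 0.1) = 0.1
(p ⊃ r): 0.2 ≤ 0.9, so result = 1
¬q: Gödel ¬ of 0.6 = 0 (operand ≠ 0)
(q ∧ ¬q) = min(0.6, 0) = 0
((p ⊃ r) ∨ (q ∧ ¬q)) = max(1, 0) = 1
(q ∧ ((p ⊃ r) ∨ (q ∧ ¬q))) = min(0.6, 1) = 0.6
((s ∧ s) ∨ (q ∧ ((p ⊃ r) ∨ (q ∧ ¬q)))) = max(0.1, 0.6) = 0.6
((((s ⊃ s) ⊃ r) ∨ (¬p ∨ q)) ⊃ ((s ∧ s) ∨ (q ∧ ((p ⊃ r) ∨ (q ∧ ¬q))))): 0.9 > 0.6, so result = 0.6

0.60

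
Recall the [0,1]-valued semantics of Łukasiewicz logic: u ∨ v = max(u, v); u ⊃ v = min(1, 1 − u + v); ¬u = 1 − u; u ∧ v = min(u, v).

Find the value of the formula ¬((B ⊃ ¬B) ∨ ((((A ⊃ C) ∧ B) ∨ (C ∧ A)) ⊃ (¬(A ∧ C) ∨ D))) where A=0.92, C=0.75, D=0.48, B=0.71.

¬B: Łukasiewicz ¬ gives 1 − 0.71 = 0.29
(B ⊃ ¬B): min(1, 1 − 0.71 + 0.29) = 0.58
(A ⊃ C): min(1, 1 − 0.92 + 0.75) = 0.83
((A ⊃ C) ∧ B) = min(0.83, 0.71) = 0.71
(C ∧ A) = min(0.75, 0.92) = 0.75
(((A ⊃ C) ∧ B) ∨ (C ∧ A)) = max(0.71, 0.75) = 0.75
(A ∧ C) = min(0.92, 0.75) = 0.75
¬(A ∧ C): Łukasiewicz ¬ gives 1 − 0.75 = 0.25
(¬(A ∧ C) ∨ D) = max(0.25, 0.48) = 0.48
((((A ⊃ C) ∧ B) ∨ (C ∧ A)) ⊃ (¬(A ∧ C) ∨ D)): min(1, 1 − 0.75 + 0.48) = 0.73
((B ⊃ ¬B) ∨ ((((A ⊃ C) ∧ B) ∨ (C ∧ A)) ⊃ (¬(A ∧ C) ∨ D))) = max(0.58, 0.73) = 0.73
¬((B ⊃ ¬B) ∨ ((((A ⊃ C) ∧ B) ∨ (C ∧ A)) ⊃ (¬(A ∧ C) ∨ D))): Łukasiewicz ¬ gives 1 − 0.73 = 0.27

0.27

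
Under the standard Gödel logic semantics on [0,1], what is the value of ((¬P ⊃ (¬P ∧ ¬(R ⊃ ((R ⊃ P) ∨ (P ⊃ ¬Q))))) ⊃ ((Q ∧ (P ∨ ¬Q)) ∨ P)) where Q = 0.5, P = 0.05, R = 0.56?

0.05

¬P: Gödel ¬ of 0.05 = 0 (operand ≠ 0)
¬P: Gödel ¬ of 0.05 = 0 (operand ≠ 0)
(R ⊃ P): 0.56 > 0.05, so result = 0.05
¬Q: Gödel ¬ of 0.5 = 0 (operand ≠ 0)
(P ⊃ ¬Q): 0.05 > 0, so result = 0
((R ⊃ P) ∨ (P ⊃ ¬Q)) = max(0.05, 0) = 0.05
(R ⊃ ((R ⊃ P) ∨ (P ⊃ ¬Q))): 0.56 > 0.05, so result = 0.05
¬(R ⊃ ((R ⊃ P) ∨ (P ⊃ ¬Q))): Gödel ¬ of 0.05 = 0 (operand ≠ 0)
(¬P ∧ ¬(R ⊃ ((R ⊃ P) ∨ (P ⊃ ¬Q)))) = min(0, 0) = 0
(¬P ⊃ (¬P ∧ ¬(R ⊃ ((R ⊃ P) ∨ (P ⊃ ¬Q))))): 0 ≤ 0, so result = 1
¬Q: Gödel ¬ of 0.5 = 0 (operand ≠ 0)
(P ∨ ¬Q) = max(0.05, 0) = 0.05
(Q ∧ (P ∨ ¬Q)) = min(0.5, 0.05) = 0.05
((Q ∧ (P ∨ ¬Q)) ∨ P) = max(0.05, 0.05) = 0.05
((¬P ⊃ (¬P ∧ ¬(R ⊃ ((R ⊃ P) ∨ (P ⊃ ¬Q))))) ⊃ ((Q ∧ (P ∨ ¬Q)) ∨ P)): 1 > 0.05, so result = 0.05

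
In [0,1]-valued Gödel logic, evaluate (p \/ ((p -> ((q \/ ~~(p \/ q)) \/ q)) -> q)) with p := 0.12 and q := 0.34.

(p \/ q) = max(0.12, 0.34) = 0.34
~(p \/ q): Gödel ¬ of 0.34 = 0 (operand ≠ 0)
~~(p \/ q): Gödel ¬ of 0 = 1 (operand is 0)
(q \/ ~~(p \/ q)) = max(0.34, 1) = 1
((q \/ ~~(p \/ q)) \/ q) = max(1, 0.34) = 1
(p -> ((q \/ ~~(p \/ q)) \/ q)): 0.12 ≤ 1, so result = 1
((p -> ((q \/ ~~(p \/ q)) \/ q)) -> q): 1 > 0.34, so result = 0.34
(p \/ ((p -> ((q \/ ~~(p \/ q)) \/ q)) -> q)) = max(0.12, 0.34) = 0.34

0.34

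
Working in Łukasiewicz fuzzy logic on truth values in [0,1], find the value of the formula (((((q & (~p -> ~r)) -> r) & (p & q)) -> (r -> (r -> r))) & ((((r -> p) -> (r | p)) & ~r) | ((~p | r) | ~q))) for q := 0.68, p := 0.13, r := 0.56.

~p: Łukasiewicz ¬ gives 1 − 0.13 = 0.87
~r: Łukasiewicz ¬ gives 1 − 0.56 = 0.44
(~p -> ~r): min(1, 1 − 0.87 + 0.44) = 0.57
(q & (~p -> ~r)) = min(0.68, 0.57) = 0.57
((q & (~p -> ~r)) -> r): min(1, 1 − 0.57 + 0.56) = 0.99
(p & q) = min(0.13, 0.68) = 0.13
(((q & (~p -> ~r)) -> r) & (p & q)) = min(0.99, 0.13) = 0.13
(r -> r): min(1, 1 − 0.56 + 0.56) = 1
(r -> (r -> r)): min(1, 1 − 0.56 + 1) = 1
((((q & (~p -> ~r)) -> r) & (p & q)) -> (r -> (r -> r))): min(1, 1 − 0.13 + 1) = 1
(r -> p): min(1, 1 − 0.56 + 0.13) = 0.57
(r | p) = max(0.56, 0.13) = 0.56
((r -> p) -> (r | p)): min(1, 1 − 0.57 + 0.56) = 0.99
~r: Łukasiewicz ¬ gives 1 − 0.56 = 0.44
(((r -> p) -> (r | p)) & ~r) = min(0.99, 0.44) = 0.44
~p: Łukasiewicz ¬ gives 1 − 0.13 = 0.87
(~p | r) = max(0.87, 0.56) = 0.87
~q: Łukasiewicz ¬ gives 1 − 0.68 = 0.32
((~p | r) | ~q) = max(0.87, 0.32) = 0.87
((((r -> p) -> (r | p)) & ~r) | ((~p | r) | ~q)) = max(0.44, 0.87) = 0.87
(((((q & (~p -> ~r)) -> r) & (p & q)) -> (r -> (r -> r))) & ((((r -> p) -> (r | p)) & ~r) | ((~p | r) | ~q))) = min(1, 0.87) = 0.87

0.87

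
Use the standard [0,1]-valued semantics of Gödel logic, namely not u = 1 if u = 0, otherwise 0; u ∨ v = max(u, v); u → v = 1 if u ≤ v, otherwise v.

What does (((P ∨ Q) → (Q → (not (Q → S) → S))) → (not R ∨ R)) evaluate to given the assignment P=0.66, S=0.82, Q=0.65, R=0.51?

(P ∨ Q) = max(0.66, 0.65) = 0.66
(Q → S): 0.65 ≤ 0.82, so result = 1
not (Q → S): Gödel ¬ of 1 = 0 (operand ≠ 0)
(not (Q → S) → S): 0 ≤ 0.82, so result = 1
(Q → (not (Q → S) → S)): 0.65 ≤ 1, so result = 1
((P ∨ Q) → (Q → (not (Q → S) → S))): 0.66 ≤ 1, so result = 1
not R: Gödel ¬ of 0.51 = 0 (operand ≠ 0)
(not R ∨ R) = max(0, 0.51) = 0.51
(((P ∨ Q) → (Q → (not (Q → S) → S))) → (not R ∨ R)): 1 > 0.51, so result = 0.51

0.51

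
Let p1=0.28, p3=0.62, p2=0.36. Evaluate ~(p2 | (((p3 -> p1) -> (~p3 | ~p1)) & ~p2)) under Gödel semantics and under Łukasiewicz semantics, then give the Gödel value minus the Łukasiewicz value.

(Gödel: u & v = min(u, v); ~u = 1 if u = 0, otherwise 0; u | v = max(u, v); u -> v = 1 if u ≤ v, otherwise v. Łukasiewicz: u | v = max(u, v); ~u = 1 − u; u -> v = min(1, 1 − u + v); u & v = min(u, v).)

Gödel evaluation:
  (p3 -> p1): 0.62 > 0.28, so result = 0.28
  ~p3: Gödel ¬ of 0.62 = 0 (operand ≠ 0)
  ~p1: Gödel ¬ of 0.28 = 0 (operand ≠ 0)
  (~p3 | ~p1) = max(0, 0) = 0
  ((p3 -> p1) -> (~p3 | ~p1)): 0.28 > 0, so result = 0
  ~p2: Gödel ¬ of 0.36 = 0 (operand ≠ 0)
  (((p3 -> p1) -> (~p3 | ~p1)) & ~p2) = min(0, 0) = 0
  (p2 | (((p3 -> p1) -> (~p3 | ~p1)) & ~p2)) = max(0.36, 0) = 0.36
  ~(p2 | (((p3 -> p1) -> (~p3 | ~p1)) & ~p2)): Gödel ¬ of 0.36 = 0 (operand ≠ 0)
  Gödel value = 0
Łukasiewicz evaluation:
  (p3 -> p1): min(1, 1 − 0.62 + 0.28) = 0.66
  ~p3: Łukasiewicz ¬ gives 1 − 0.62 = 0.38
  ~p1: Łukasiewicz ¬ gives 1 − 0.28 = 0.72
  (~p3 | ~p1) = max(0.38, 0.72) = 0.72
  ((p3 -> p1) -> (~p3 | ~p1)): min(1, 1 − 0.66 + 0.72) = 1
  ~p2: Łukasiewicz ¬ gives 1 − 0.36 = 0.64
  (((p3 -> p1) -> (~p3 | ~p1)) & ~p2) = min(1, 0.64) = 0.64
  (p2 | (((p3 -> p1) -> (~p3 | ~p1)) & ~p2)) = max(0.36, 0.64) = 0.64
  ~(p2 | (((p3 -> p1) -> (~p3 | ~p1)) & ~p2)): Łukasiewicz ¬ gives 1 − 0.64 = 0.36
  Łukasiewicz value = 0.36
Difference: 0 − 0.36 = -0.36

-0.36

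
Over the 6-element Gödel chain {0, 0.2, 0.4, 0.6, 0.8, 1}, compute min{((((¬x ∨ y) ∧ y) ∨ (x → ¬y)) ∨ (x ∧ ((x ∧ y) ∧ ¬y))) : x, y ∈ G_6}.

0.20

The minimum is attained at x = 0.2, y = 0.2:
  ¬x: Gödel ¬ of 0.2 = 0 (operand ≠ 0)
  (¬x ∨ y) = max(0, 0.2) = 0.2
  ((¬x ∨ y) ∧ y) = min(0.2, 0.2) = 0.2
  ¬y: Gödel ¬ of 0.2 = 0 (operand ≠ 0)
  (x → ¬y): 0.2 > 0, so result = 0
  (((¬x ∨ y) ∧ y) ∨ (x → ¬y)) = max(0.2, 0) = 0.2
  (x ∧ y) = min(0.2, 0.2) = 0.2
  ¬y: Gödel ¬ of 0.2 = 0 (operand ≠ 0)
  ((x ∧ y) ∧ ¬y) = min(0.2, 0) = 0
  (x ∧ ((x ∧ y) ∧ ¬y)) = min(0.2, 0) = 0
  ((((¬x ∨ y) ∧ y) ∨ (x → ¬y)) ∨ (x ∧ ((x ∧ y) ∧ ¬y))) = max(0.2, 0) = 0.2
Checking all 36 assignments confirms none give a value below 0.20.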